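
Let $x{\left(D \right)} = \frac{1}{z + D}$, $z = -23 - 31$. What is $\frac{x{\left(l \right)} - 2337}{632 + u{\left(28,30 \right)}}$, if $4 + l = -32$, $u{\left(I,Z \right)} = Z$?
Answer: $- \frac{210331}{59580} \approx -3.5302$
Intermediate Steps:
$z = -54$ ($z = -23 - 31 = -54$)
$l = -36$ ($l = -4 - 32 = -36$)
$x{\left(D \right)} = \frac{1}{-54 + D}$
$\frac{x{\left(l \right)} - 2337}{632 + u{\left(28,30 \right)}} = \frac{\frac{1}{-54 - 36} - 2337}{632 + 30} = \frac{\frac{1}{-90} - 2337}{662} = \left(- \frac{1}{90} - 2337\right) \frac{1}{662} = \left(- \frac{210331}{90}\right) \frac{1}{662} = - \frac{210331}{59580}$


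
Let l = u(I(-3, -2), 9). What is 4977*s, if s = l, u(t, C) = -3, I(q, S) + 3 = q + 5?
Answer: -14931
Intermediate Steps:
I(q, S) = 2 + q (I(q, S) = -3 + (q + 5) = -3 + (5 + q) = 2 + q)
l = -3
s = -3
4977*s = 4977*(-3) = -14931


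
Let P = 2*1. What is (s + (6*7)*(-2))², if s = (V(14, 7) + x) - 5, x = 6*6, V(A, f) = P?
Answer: 2601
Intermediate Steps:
P = 2
V(A, f) = 2
x = 36
s = 33 (s = (2 + 36) - 5 = 38 - 5 = 33)
(s + (6*7)*(-2))² = (33 + (6*7)*(-2))² = (33 + 42*(-2))² = (33 - 84)² = (-51)² = 2601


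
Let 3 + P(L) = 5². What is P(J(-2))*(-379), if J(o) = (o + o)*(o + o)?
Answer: -8338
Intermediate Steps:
J(o) = 4*o² (J(o) = (2*o)*(2*o) = 4*o²)
P(L) = 22 (P(L) = -3 + 5² = -3 + 25 = 22)
P(J(-2))*(-379) = 22*(-379) = -8338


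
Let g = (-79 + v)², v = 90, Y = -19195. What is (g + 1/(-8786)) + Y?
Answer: -167584165/8786 ≈ -19074.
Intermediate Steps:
g = 121 (g = (-79 + 90)² = 11² = 121)
(g + 1/(-8786)) + Y = (121 + 1/(-8786)) - 19195 = (121 - 1/8786) - 19195 = 1063105/8786 - 19195 = -167584165/8786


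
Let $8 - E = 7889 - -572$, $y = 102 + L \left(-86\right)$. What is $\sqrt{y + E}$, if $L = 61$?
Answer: $i \sqrt{13597} \approx 116.61 i$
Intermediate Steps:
$y = -5144$ ($y = 102 + 61 \left(-86\right) = 102 - 5246 = -5144$)
$E = -8453$ ($E = 8 - \left(7889 - -572\right) = 8 - \left(7889 + 572\right) = 8 - 8461 = -8453$)
$\sqrt{y + E} = \sqrt{-5144 - 8453} = \sqrt{-13597} = i \sqrt{13597}$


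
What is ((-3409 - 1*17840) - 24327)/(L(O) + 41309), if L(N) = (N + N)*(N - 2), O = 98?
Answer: -45576/60125 ≈ -0.75802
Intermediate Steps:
L(N) = 2*N*(-2 + N) (L(N) = (2*N)*(-2 + N) = 2*N*(-2 + N))
((-3409 - 1*17840) - 24327)/(L(O) + 41309) = ((-3409 - 1*17840) - 24327)/(2*98*(-2 + 98) + 41309) = ((-3409 - 17840) - 24327)/(2*98*96 + 41309) = (-21249 - 24327)/(18816 + 41309) = -45576/60125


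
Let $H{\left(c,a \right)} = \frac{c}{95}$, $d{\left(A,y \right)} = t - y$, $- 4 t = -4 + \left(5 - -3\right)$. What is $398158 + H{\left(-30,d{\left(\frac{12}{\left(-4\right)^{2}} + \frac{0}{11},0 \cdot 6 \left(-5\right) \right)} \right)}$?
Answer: $\frac{7564996}{19} \approx 3.9816 \cdot 10^{5}$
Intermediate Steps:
$t = -1$ ($t = - \frac{-4 + \left(5 - -3\right)}{4} = - \frac{-4 + \left(5 + 3\right)}{4} = - \frac{-4 + 8}{4} = \left(- \frac{1}{4}\right) 4 = -1$)
$d{\left(A,y \right)} = -1 - y$
$H{\left(c,a \right)} = \frac{c}{95}$ ($H{\left(c,a \right)} = c \frac{1}{95} = \frac{c}{95}$)
$398158 + H{\left(-30,d{\left(\frac{12}{\left(-4\right)^{2}} + \frac{0}{11},0 \cdot 6 \left(-5\right) \right)} \right)} = 398158 + \frac{1}{95} \left(-30\right) = 398158 - \frac{6}{19} = \frac{7564996}{19}$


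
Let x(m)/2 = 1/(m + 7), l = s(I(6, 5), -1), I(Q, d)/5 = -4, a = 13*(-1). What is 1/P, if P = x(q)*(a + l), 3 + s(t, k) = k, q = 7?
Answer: -7/17 ≈ -0.41176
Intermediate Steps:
a = -13
I(Q, d) = -20 (I(Q, d) = 5*(-4) = -20)
s(t, k) = -3 + k
l = -4 (l = -3 - 1 = -4)
x(m) = 2/(7 + m) (x(m) = 2/(m + 7) = 2/(7 + m))
P = -17/7 (P = (2/(7 + 7))*(-13 - 4) = (2/14)*(-17) = (2*(1/14))*(-17) = (⅐)*(-17) = -17/7 ≈ -2.4286)
1/P = 1/(-17/7) = -7/17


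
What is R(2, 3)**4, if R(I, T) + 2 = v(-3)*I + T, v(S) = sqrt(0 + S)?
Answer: 73 - 88*I*sqrt(3) ≈ 73.0 - 152.42*I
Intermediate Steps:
v(S) = sqrt(S)
R(I, T) = -2 + T + I*I*sqrt(3) (R(I, T) = -2 + (sqrt(-3)*I + T) = -2 + ((I*sqrt(3))*I + T) = -2 + (I*I*sqrt(3) + T) = -2 + (T + I*I*sqrt(3)) = -2 + T + I*I*sqrt(3))
R(2, 3)**4 = (-2 + 3 + I*2*sqrt(3))**4 = (-2 + 3 + 2*I*sqrt(3))**4 = (1 + 2*I*sqrt(3))**4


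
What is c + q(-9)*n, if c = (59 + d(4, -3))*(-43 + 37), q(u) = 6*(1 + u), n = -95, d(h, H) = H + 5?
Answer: 4194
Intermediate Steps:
d(h, H) = 5 + H
q(u) = 6 + 6*u
c = -366 (c = (59 + (5 - 3))*(-43 + 37) = (59 + 2)*(-6) = 61*(-6) = -366)
c + q(-9)*n = -366 + (6 + 6*(-9))*(-95) = -366 + (6 - 54)*(-95) = -366 - 48*(-95) = -366 + 4560 = 4194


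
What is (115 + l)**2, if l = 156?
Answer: 73441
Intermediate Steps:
(115 + l)**2 = (115 + 156)**2 = 271**2 = 73441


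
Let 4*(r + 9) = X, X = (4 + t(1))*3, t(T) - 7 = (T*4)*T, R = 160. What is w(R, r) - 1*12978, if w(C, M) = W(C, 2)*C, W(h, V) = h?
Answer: 12622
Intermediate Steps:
t(T) = 7 + 4*T**2 (t(T) = 7 + (T*4)*T = 7 + (4*T)*T = 7 + 4*T**2)
X = 45 (X = (4 + (7 + 4*1**2))*3 = (4 + (7 + 4*1))*3 = (4 + (7 + 4))*3 = (4 + 11)*3 = 15*3 = 45)
r = 9/4 (r = -9 + (1/4)*45 = -9 + 45/4 = 9/4 ≈ 2.2500)
w(C, M) = C**2 (w(C, M) = C*C = C**2)
w(R, r) - 1*12978 = 160**2 - 1*12978 = 25600 - 12978 = 12622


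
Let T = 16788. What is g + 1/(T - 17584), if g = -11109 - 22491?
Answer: -26745601/796 ≈ -33600.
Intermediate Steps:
g = -33600
g + 1/(T - 17584) = -33600 + 1/(16788 - 17584) = -33600 + 1/(-796) = -33600 - 1/796 = -26745601/796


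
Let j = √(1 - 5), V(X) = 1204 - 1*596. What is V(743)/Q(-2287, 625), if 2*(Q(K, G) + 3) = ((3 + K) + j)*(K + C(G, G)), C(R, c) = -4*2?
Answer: 265583216/1144842322299 + 77520*I/381614107433 ≈ 0.00023198 + 2.0314e-7*I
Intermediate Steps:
C(R, c) = -8
V(X) = 608 (V(X) = 1204 - 596 = 608)
j = 2*I (j = √(-4) = 2*I ≈ 2.0*I)
Q(K, G) = -3 + (-8 + K)*(3 + K + 2*I)/2 (Q(K, G) = -3 + (((3 + K) + 2*I)*(K - 8))/2 = -3 + ((3 + K + 2*I)*(-8 + K))/2 = -3 + ((-8 + K)*(3 + K + 2*I))/2 = -3 + (-8 + K)*(3 + K + 2*I)/2)
V(743)/Q(-2287, 625) = 608/(-15 + (½)*(-2287)² - 8*I + (½)*(-2287)*(-5 + 2*I)) = 608/(-15 + (½)*5230369 - 8*I + (11435/2 - 2287*I)) = 608/(-15 + 5230369/2 - 8*I + (11435/2 - 2287*I)) = 608/(2620887 - 2295*I) = 608*((2620887 + 2295*I)/6869053933794) = 304*(2620887 + 2295*I)/3434526966897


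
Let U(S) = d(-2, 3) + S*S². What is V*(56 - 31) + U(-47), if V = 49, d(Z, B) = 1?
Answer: -102597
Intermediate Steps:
U(S) = 1 + S³ (U(S) = 1 + S*S² = 1 + S³)
V*(56 - 31) + U(-47) = 49*(56 - 31) + (1 + (-47)³) = 49*25 + (1 - 103823) = 1225 - 103822 = -102597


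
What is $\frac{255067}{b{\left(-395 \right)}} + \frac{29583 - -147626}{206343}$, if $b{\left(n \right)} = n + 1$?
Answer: $- \frac{52561469635}{81299142} \approx -646.52$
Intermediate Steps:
$b{\left(n \right)} = 1 + n$
$\frac{255067}{b{\left(-395 \right)}} + \frac{29583 - -147626}{206343} = \frac{255067}{1 - 395} + \frac{29583 - -147626}{206343} = \frac{255067}{-394} + \left(29583 + 147626\right) \frac{1}{206343} = 255067 \left(- \frac{1}{394}\right) + 177209 \cdot \frac{1}{206343} = - \frac{255067}{394} + \frac{177209}{206343} = - \frac{52561469635}{81299142}$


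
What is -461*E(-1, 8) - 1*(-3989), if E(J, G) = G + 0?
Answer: 301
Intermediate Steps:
E(J, G) = G
-461*E(-1, 8) - 1*(-3989) = -461*8 - 1*(-3989) = -3688 + 3989 = 301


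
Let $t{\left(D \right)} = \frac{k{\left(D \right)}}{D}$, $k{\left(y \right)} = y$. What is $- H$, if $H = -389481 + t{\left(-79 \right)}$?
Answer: $389480$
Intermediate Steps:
$t{\left(D \right)} = 1$ ($t{\left(D \right)} = \frac{D}{D} = 1$)
$H = -389480$ ($H = -389481 + 1 = -389480$)
$- H = \left(-1\right) \left(-389480\right) = 389480$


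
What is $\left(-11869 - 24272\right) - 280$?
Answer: $-36421$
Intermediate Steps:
$\left(-11869 - 24272\right) - 280 = -36141 - 280 = -36421$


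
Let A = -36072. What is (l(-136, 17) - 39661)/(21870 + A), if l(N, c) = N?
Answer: 39797/14202 ≈ 2.8022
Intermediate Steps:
(l(-136, 17) - 39661)/(21870 + A) = (-136 - 39661)/(21870 - 36072) = -39797/(-14202) = -39797*(-1/14202) = 39797/14202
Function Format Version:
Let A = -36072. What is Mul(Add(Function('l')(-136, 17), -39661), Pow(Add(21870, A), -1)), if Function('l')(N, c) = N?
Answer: Rational(39797, 14202) ≈ 2.8022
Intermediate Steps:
Mul(Add(Function('l')(-136, 17), -39661), Pow(Add(21870, A), -1)) = Mul(Add(-136, -39661), Pow(Add(21870, -36072), -1)) = Mul(-39797, Pow(-14202, -1)) = Mul(-39797, Rational(-1, 14202)) = Rational(39797, 14202)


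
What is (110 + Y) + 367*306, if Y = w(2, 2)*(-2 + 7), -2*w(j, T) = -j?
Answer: 112417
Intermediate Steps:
w(j, T) = j/2 (w(j, T) = -(-1)*j/2 = j/2)
Y = 5 (Y = ((1/2)*2)*(-2 + 7) = 1*5 = 5)
(110 + Y) + 367*306 = (110 + 5) + 367*306 = 115 + 112302 = 112417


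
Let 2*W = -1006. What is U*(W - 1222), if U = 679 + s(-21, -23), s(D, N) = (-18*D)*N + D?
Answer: 13862100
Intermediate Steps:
W = -503 (W = (½)*(-1006) = -503)
s(D, N) = D - 18*D*N (s(D, N) = -18*D*N + D = D - 18*D*N)
U = -8036 (U = 679 - 21*(1 - 18*(-23)) = 679 - 21*(1 + 414) = 679 - 21*415 = 679 - 8715 = -8036)
U*(W - 1222) = -8036*(-503 - 1222) = -8036*(-1725) = 13862100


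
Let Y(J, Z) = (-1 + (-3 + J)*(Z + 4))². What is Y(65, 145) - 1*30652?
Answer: 85291517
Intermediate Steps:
Y(J, Z) = (-1 + (-3 + J)*(4 + Z))²
Y(65, 145) - 1*30652 = (-13 - 3*145 + 4*65 + 65*145)² - 1*30652 = (-13 - 435 + 260 + 9425)² - 30652 = 9237² - 30652 = 85322169 - 30652 = 85291517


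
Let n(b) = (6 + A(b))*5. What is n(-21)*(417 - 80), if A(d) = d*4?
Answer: -131430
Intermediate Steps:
A(d) = 4*d
n(b) = 30 + 20*b (n(b) = (6 + 4*b)*5 = 30 + 20*b)
n(-21)*(417 - 80) = (30 + 20*(-21))*(417 - 80) = (30 - 420)*337 = -390*337 = -131430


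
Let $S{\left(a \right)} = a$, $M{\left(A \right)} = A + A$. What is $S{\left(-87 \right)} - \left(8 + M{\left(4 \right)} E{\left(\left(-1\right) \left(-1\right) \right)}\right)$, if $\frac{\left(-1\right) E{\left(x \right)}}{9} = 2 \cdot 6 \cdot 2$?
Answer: $1633$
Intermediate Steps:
$M{\left(A \right)} = 2 A$
$E{\left(x \right)} = -216$ ($E{\left(x \right)} = - 9 \cdot 2 \cdot 6 \cdot 2 = - 9 \cdot 12 \cdot 2 = \left(-9\right) 24 = -216$)
$S{\left(-87 \right)} - \left(8 + M{\left(4 \right)} E{\left(\left(-1\right) \left(-1\right) \right)}\right) = -87 - \left(8 + 2 \cdot 4 \left(-216\right)\right) = -87 - \left(8 + 8 \left(-216\right)\right) = -87 - \left(8 - 1728\right) = -87 - -1720 = -87 + 1720 = 1633$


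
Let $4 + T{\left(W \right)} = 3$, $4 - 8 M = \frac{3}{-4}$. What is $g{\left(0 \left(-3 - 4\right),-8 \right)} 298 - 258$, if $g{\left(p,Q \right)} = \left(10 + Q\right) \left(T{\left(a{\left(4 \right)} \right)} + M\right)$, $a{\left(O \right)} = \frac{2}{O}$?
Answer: $- \frac{4001}{8} \approx -500.13$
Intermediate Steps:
$M = \frac{19}{32}$ ($M = \frac{1}{2} - \frac{3 \frac{1}{-4}}{8} = \frac{1}{2} - \frac{3 \left(- \frac{1}{4}\right)}{8} = \frac{1}{2} - - \frac{3}{32} = \frac{1}{2} + \frac{3}{32} = \frac{19}{32} \approx 0.59375$)
$T{\left(W \right)} = -1$ ($T{\left(W \right)} = -4 + 3 = -1$)
$g{\left(p,Q \right)} = - \frac{65}{16} - \frac{13 Q}{32}$ ($g{\left(p,Q \right)} = \left(10 + Q\right) \left(-1 + \frac{19}{32}\right) = \left(10 + Q\right) \left(- \frac{13}{32}\right) = - \frac{65}{16} - \frac{13 Q}{32}$)
$g{\left(0 \left(-3 - 4\right),-8 \right)} 298 - 258 = \left(- \frac{65}{16} - - \frac{13}{4}\right) 298 - 258 = \left(- \frac{65}{16} + \frac{13}{4}\right) 298 - 258 = \left(- \frac{13}{16}\right) 298 - 258 = - \frac{1937}{8} - 258 = - \frac{4001}{8}$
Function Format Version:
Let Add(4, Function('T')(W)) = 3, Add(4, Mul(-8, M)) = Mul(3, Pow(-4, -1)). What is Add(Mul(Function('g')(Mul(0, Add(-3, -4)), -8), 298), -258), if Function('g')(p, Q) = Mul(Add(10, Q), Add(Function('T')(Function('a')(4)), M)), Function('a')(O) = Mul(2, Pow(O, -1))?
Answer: Rational(-4001, 8) ≈ -500.13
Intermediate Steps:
M = Rational(19, 32) (M = Add(Rational(1, 2), Mul(Rational(-1, 8), Mul(3, Pow(-4, -1)))) = Add(Rational(1, 2), Mul(Rational(-1, 8), Mul(3, Rational(-1, 4)))) = Add(Rational(1, 2), Mul(Rational(-1, 8), Rational(-3, 4))) = Add(Rational(1, 2), Rational(3, 32)) = Rational(19, 32) ≈ 0.59375)
Function('T')(W) = -1 (Function('T')(W) = Add(-4, 3) = -1)
Function('g')(p, Q) = Add(Rational(-65, 16), Mul(Rational(-13, 32), Q)) (Function('g')(p, Q) = Mul(Add(10, Q), Add(-1, Rational(19, 32))) = Mul(Add(10, Q), Rational(-13, 32)) = Add(Rational(-65, 16), Mul(Rational(-13, 32), Q)))
Add(Mul(Function('g')(Mul(0, Add(-3, -4)), -8), 298), -258) = Add(Mul(Add(Rational(-65, 16), Mul(Rational(-13, 32), -8)), 298), -258) = Add(Mul(Add(Rational(-65, 16), Rational(13, 4)), 298), -258) = Add(Mul(Rational(-13, 16), 298), -258) = Add(Rational(-1937, 8), -258) = Rational(-4001, 8)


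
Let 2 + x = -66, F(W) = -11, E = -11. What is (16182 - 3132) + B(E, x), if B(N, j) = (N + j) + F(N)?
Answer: 12960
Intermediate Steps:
x = -68 (x = -2 - 66 = -68)
B(N, j) = -11 + N + j (B(N, j) = (N + j) - 11 = -11 + N + j)
(16182 - 3132) + B(E, x) = (16182 - 3132) + (-11 - 11 - 68) = 13050 - 90 = 12960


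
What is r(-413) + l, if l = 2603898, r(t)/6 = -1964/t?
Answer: 1075421658/413 ≈ 2.6039e+6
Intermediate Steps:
r(t) = -11784/t (r(t) = 6*(-1964/t) = -11784/t)
r(-413) + l = -11784/(-413) + 2603898 = -11784*(-1/413) + 2603898 = 11784/413 + 2603898 = 1075421658/413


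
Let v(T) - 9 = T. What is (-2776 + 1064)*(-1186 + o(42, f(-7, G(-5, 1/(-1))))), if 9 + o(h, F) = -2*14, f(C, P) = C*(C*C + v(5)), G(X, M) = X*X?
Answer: 2093776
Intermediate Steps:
v(T) = 9 + T
G(X, M) = X²
f(C, P) = C*(14 + C²) (f(C, P) = C*(C*C + (9 + 5)) = C*(C² + 14) = C*(14 + C²))
o(h, F) = -37 (o(h, F) = -9 - 2*14 = -9 - 28 = -37)
(-2776 + 1064)*(-1186 + o(42, f(-7, G(-5, 1/(-1))))) = (-2776 + 1064)*(-1186 - 37) = -1712*(-1223) = 2093776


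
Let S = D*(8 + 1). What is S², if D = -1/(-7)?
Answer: 81/49 ≈ 1.6531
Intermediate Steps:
D = ⅐ (D = -1*(-⅐) = ⅐ ≈ 0.14286)
S = 9/7 (S = (8 + 1)/7 = (⅐)*9 = 9/7 ≈ 1.2857)
S² = (9/7)² = 81/49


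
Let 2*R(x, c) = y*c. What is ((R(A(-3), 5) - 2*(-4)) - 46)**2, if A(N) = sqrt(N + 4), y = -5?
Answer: 10201/4 ≈ 2550.3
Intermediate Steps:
A(N) = sqrt(4 + N)
R(x, c) = -5*c/2 (R(x, c) = (-5*c)/2 = -5*c/2)
((R(A(-3), 5) - 2*(-4)) - 46)**2 = ((-5/2*5 - 2*(-4)) - 46)**2 = ((-25/2 + 8) - 46)**2 = (-9/2 - 46)**2 = (-101/2)**2 = 10201/4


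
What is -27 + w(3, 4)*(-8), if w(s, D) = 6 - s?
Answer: -51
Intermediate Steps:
-27 + w(3, 4)*(-8) = -27 + (6 - 1*3)*(-8) = -27 + (6 - 3)*(-8) = -27 + 3*(-8) = -27 - 24 = -51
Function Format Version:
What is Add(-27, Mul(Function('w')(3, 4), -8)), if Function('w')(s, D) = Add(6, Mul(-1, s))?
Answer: -51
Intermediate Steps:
Add(-27, Mul(Function('w')(3, 4), -8)) = Add(-27, Mul(Add(6, Mul(-1, 3)), -8)) = Add(-27, Mul(Add(6, -3), -8)) = Add(-27, Mul(3, -8)) = Add(-27, -24) = -51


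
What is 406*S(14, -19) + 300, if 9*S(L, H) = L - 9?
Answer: 4730/9 ≈ 525.56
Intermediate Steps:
S(L, H) = -1 + L/9 (S(L, H) = (L - 9)/9 = (-9 + L)/9 = -1 + L/9)
406*S(14, -19) + 300 = 406*(-1 + (1/9)*14) + 300 = 406*(-1 + 14/9) + 300 = 406*(5/9) + 300 = 2030/9 + 300 = 4730/9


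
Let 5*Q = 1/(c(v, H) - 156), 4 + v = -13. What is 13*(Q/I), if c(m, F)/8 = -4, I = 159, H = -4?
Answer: -13/149460 ≈ -8.6980e-5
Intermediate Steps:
v = -17 (v = -4 - 13 = -17)
c(m, F) = -32 (c(m, F) = 8*(-4) = -32)
Q = -1/940 (Q = 1/(5*(-32 - 156)) = (⅕)/(-188) = (⅕)*(-1/188) = -1/940 ≈ -0.0010638)
13*(Q/I) = 13*(-1/940/159) = 13*(-1/940*1/159) = 13*(-1/149460) = -13/149460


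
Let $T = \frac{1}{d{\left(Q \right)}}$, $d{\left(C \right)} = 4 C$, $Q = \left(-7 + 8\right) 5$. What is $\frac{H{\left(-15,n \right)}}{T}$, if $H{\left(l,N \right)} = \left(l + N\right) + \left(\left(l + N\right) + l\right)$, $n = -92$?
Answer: $-4580$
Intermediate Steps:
$Q = 5$ ($Q = 1 \cdot 5 = 5$)
$H{\left(l,N \right)} = 2 N + 3 l$ ($H{\left(l,N \right)} = \left(N + l\right) + \left(\left(N + l\right) + l\right) = \left(N + l\right) + \left(N + 2 l\right) = 2 N + 3 l$)
$T = \frac{1}{20}$ ($T = \frac{1}{4 \cdot 5} = \frac{1}{20} \approx 0.05$)
$\frac{H{\left(-15,n \right)}}{T} = \left(2 \left(-92\right) + 3 \left(-15\right)\right) \frac{1}{\frac{1}{20}} = \left(-184 - 45\right) 20 = \left(-229\right) 20 = -4580$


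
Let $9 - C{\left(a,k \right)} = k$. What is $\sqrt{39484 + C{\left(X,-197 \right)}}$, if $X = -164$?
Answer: $63 \sqrt{10} \approx 199.22$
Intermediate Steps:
$C{\left(a,k \right)} = 9 - k$
$\sqrt{39484 + C{\left(X,-197 \right)}} = \sqrt{39484 + \left(9 - -197\right)} = \sqrt{39484 + \left(9 + 197\right)} = \sqrt{39484 + 206} = \sqrt{39690} = 63 \sqrt{10}$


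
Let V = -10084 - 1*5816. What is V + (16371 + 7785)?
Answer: 8256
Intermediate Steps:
V = -15900 (V = -10084 - 5816 = -15900)
V + (16371 + 7785) = -15900 + (16371 + 7785) = -15900 + 24156 = 8256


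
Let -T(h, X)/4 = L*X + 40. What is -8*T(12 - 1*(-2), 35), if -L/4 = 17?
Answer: -74880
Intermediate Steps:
L = -68 (L = -4*17 = -68)
T(h, X) = -160 + 272*X (T(h, X) = -4*(-68*X + 40) = -4*(40 - 68*X) = -160 + 272*X)
-8*T(12 - 1*(-2), 35) = -8*(-160 + 272*35) = -8*(-160 + 9520) = -8*9360 = -74880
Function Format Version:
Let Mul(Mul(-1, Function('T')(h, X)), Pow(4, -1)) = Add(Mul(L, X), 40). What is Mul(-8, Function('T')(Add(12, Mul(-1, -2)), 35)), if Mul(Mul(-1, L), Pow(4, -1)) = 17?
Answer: -74880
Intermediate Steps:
L = -68 (L = Mul(-4, 17) = -68)
Function('T')(h, X) = Add(-160, Mul(272, X)) (Function('T')(h, X) = Mul(-4, Add(Mul(-68, X), 40)) = Mul(-4, Add(40, Mul(-68, X))) = Add(-160, Mul(272, X)))
Mul(-8, Function('T')(Add(12, Mul(-1, -2)), 35)) = Mul(-8, Add(-160, Mul(272, 35))) = Mul(-8, Add(-160, 9520)) = Mul(-8, 9360) = -74880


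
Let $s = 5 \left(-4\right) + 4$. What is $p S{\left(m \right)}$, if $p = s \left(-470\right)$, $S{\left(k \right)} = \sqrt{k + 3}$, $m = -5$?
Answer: $7520 i \sqrt{2} \approx 10635.0 i$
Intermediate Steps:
$s = -16$ ($s = -20 + 4 = -16$)
$S{\left(k \right)} = \sqrt{3 + k}$
$p = 7520$ ($p = \left(-16\right) \left(-470\right) = 7520$)
$p S{\left(m \right)} = 7520 \sqrt{3 - 5} = 7520 \sqrt{-2} = 7520 i \sqrt{2}$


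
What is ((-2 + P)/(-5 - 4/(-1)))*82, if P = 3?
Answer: -82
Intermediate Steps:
((-2 + P)/(-5 - 4/(-1)))*82 = ((-2 + 3)/(-5 - 4/(-1)))*82 = (1/(-5 - 4*(-1)))*82 = (1/(-5 + 4))*82 = (1/(-1))*82 = (1*(-1))*82 = -1*82 = -82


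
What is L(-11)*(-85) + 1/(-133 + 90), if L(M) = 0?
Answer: -1/43 ≈ -0.023256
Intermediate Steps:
L(-11)*(-85) + 1/(-133 + 90) = 0*(-85) + 1/(-133 + 90) = 0 + 1/(-43) = 0 - 1/43 = -1/43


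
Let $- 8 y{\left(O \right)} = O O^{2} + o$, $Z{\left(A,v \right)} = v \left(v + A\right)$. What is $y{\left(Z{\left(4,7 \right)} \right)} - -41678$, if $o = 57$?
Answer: $- \frac{61583}{4} \approx -15396.0$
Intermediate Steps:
$Z{\left(A,v \right)} = v \left(A + v\right)$
$y{\left(O \right)} = - \frac{57}{8} - \frac{O^{3}}{8}$ ($y{\left(O \right)} = - \frac{O O^{2} + 57}{8} = - \frac{O^{3} + 57}{8} = - \frac{57 + O^{3}}{8} = - \frac{57}{8} - \frac{O^{3}}{8}$)
$y{\left(Z{\left(4,7 \right)} \right)} - -41678 = \left(- \frac{57}{8} - \frac{\left(7 \left(4 + 7\right)\right)^{3}}{8}\right) - -41678 = \left(- \frac{57}{8} - \frac{\left(7 \cdot 11\right)^{3}}{8}\right) + 41678 = \left(- \frac{57}{8} - \frac{77^{3}}{8}\right) + 41678 = \left(- \frac{57}{8} - \frac{456533}{8}\right) + 41678 = - \frac{228295}{4} + 41678 = - \frac{61583}{4}$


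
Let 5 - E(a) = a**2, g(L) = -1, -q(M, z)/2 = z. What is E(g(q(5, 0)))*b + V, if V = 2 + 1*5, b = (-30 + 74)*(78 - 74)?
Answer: 711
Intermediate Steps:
q(M, z) = -2*z
E(a) = 5 - a**2
b = 176 (b = 44*4 = 176)
V = 7 (V = 2 + 5 = 7)
E(g(q(5, 0)))*b + V = (5 - 1*(-1)**2)*176 + 7 = (5 - 1*1)*176 + 7 = (5 - 1)*176 + 7 = 4*176 + 7 = 704 + 7 = 711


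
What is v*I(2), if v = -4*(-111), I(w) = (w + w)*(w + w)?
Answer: 7104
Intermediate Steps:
I(w) = 4*w² (I(w) = (2*w)*(2*w) = 4*w²)
v = 444
v*I(2) = 444*(4*2²) = 444*(4*4) = 444*16 = 7104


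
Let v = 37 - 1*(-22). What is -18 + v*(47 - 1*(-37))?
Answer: 4938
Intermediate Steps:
v = 59 (v = 37 + 22 = 59)
-18 + v*(47 - 1*(-37)) = -18 + 59*(47 - 1*(-37)) = -18 + 59*(47 + 37) = -18 + 59*84 = -18 + 4956 = 4938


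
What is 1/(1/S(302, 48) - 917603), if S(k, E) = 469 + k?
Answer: -771/707471912 ≈ -1.0898e-6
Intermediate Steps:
1/(1/S(302, 48) - 917603) = 1/(1/(469 + 302) - 917603) = 1/(1/771 - 917603) = 1/(-707471912/771) = -771/707471912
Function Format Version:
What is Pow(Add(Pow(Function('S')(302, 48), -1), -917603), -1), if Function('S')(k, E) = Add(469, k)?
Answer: Rational(-771, 707471912) ≈ -1.0898e-6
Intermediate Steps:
Pow(Add(Pow(Function('S')(302, 48), -1), -917603), -1) = Pow(Add(Pow(Add(469, 302), -1), -917603), -1) = Pow(Add(Pow(771, -1), -917603), -1) = Pow(Add(Rational(1, 771), -917603), -1) = Pow(Rational(-707471912, 771), -1) = Rational(-771, 707471912)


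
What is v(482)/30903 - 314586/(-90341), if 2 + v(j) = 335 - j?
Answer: 9708190349/2791807923 ≈ 3.4774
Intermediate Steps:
v(j) = 333 - j (v(j) = -2 + (335 - j) = 333 - j)
v(482)/30903 - 314586/(-90341) = (333 - 1*482)/30903 - 314586/(-90341) = (333 - 482)*(1/30903) - 314586*(-1/90341) = -149*1/30903 + 314586/90341 = -149/30903 + 314586/90341 = 9708190349/2791807923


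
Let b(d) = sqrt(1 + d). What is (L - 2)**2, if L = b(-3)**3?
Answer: -4 + 8*I*sqrt(2) ≈ -4.0 + 11.314*I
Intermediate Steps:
L = -2*I*sqrt(2) (L = (sqrt(1 - 3))**3 = (sqrt(-2))**3 = (I*sqrt(2))**3 = -2*I*sqrt(2) ≈ -2.8284*I)
(L - 2)**2 = (-2*I*sqrt(2) - 2)**2 = (-2 - 2*I*sqrt(2))**2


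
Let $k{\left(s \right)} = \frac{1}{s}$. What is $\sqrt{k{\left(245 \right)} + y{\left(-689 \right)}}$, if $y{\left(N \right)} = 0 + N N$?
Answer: $\frac{\sqrt{581533230}}{35} \approx 689.0$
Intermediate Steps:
$y{\left(N \right)} = N^{2}$ ($y{\left(N \right)} = 0 + N^{2} = N^{2}$)
$\sqrt{k{\left(245 \right)} + y{\left(-689 \right)}} = \sqrt{\frac{1}{245} + \left(-689\right)^{2}} = \sqrt{\frac{1}{245} + 474721} = \sqrt{\frac{116306646}{245}} = \frac{\sqrt{581533230}}{35}$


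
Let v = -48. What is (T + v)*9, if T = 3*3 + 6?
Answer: -297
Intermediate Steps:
T = 15 (T = 9 + 6 = 15)
(T + v)*9 = (15 - 48)*9 = -33*9 = -297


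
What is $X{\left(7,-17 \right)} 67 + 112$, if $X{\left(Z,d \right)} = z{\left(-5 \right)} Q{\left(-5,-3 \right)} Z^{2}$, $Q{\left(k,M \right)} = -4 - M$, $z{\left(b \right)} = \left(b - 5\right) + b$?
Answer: $49357$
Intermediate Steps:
$z{\left(b \right)} = -5 + 2 b$ ($z{\left(b \right)} = \left(-5 + b\right) + b = -5 + 2 b$)
$X{\left(Z,d \right)} = 15 Z^{2}$ ($X{\left(Z,d \right)} = \left(-5 + 2 \left(-5\right)\right) \left(-4 - -3\right) Z^{2} = \left(-5 - 10\right) \left(-4 + 3\right) Z^{2} = \left(-15\right) \left(-1\right) Z^{2} = 15 Z^{2}$)
$X{\left(7,-17 \right)} 67 + 112 = 15 \cdot 7^{2} \cdot 67 + 112 = 15 \cdot 49 \cdot 67 + 112 = 735 \cdot 67 + 112 = 49245 + 112 = 49357$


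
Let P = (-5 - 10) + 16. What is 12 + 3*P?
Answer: 15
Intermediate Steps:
P = 1 (P = -15 + 16 = 1)
12 + 3*P = 12 + 3*1 = 12 + 3 = 15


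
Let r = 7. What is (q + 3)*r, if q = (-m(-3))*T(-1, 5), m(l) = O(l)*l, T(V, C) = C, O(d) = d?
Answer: -294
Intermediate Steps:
m(l) = l**2 (m(l) = l*l = l**2)
q = -45 (q = -1*(-3)**2*5 = -1*9*5 = -9*5 = -45)
(q + 3)*r = (-45 + 3)*7 = -42*7 = -294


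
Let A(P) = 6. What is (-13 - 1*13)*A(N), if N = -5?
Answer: -156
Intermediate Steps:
(-13 - 1*13)*A(N) = (-13 - 1*13)*6 = (-13 - 13)*6 = -26*6 = -156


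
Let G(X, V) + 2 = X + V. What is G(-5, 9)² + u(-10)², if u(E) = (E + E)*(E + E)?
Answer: 160004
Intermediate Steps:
G(X, V) = -2 + V + X (G(X, V) = -2 + (X + V) = -2 + (V + X) = -2 + V + X)
u(E) = 4*E² (u(E) = (2*E)*(2*E) = 4*E²)
G(-5, 9)² + u(-10)² = (-2 + 9 - 5)² + (4*(-10)²)² = 2² + (4*100)² = 4 + 400² = 4 + 160000 = 160004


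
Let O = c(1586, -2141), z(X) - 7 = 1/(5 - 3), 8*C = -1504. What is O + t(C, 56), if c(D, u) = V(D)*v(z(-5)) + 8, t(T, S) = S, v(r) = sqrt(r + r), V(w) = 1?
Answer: 64 + sqrt(15) ≈ 67.873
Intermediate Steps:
C = -188 (C = (1/8)*(-1504) = -188)
z(X) = 15/2 (z(X) = 7 + 1/(5 - 3) = 7 + 1/2 = 15/2)
v(r) = sqrt(2)*sqrt(r) (v(r) = sqrt(2*r) = sqrt(2)*sqrt(r))
c(D, u) = 8 + sqrt(15) (c(D, u) = 1*(sqrt(2)*sqrt(15/2)) + 8 = 1*(sqrt(2)*(sqrt(30)/2)) + 8 = 1*sqrt(15) + 8 = sqrt(15) + 8 = 8 + sqrt(15))
O = 8 + sqrt(15) ≈ 11.873
O + t(C, 56) = (8 + sqrt(15)) + 56 = 64 + sqrt(15)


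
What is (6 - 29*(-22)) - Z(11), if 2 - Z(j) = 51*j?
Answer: 1203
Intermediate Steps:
Z(j) = 2 - 51*j
(6 - 29*(-22)) - Z(11) = (6 - 29*(-22)) - (2 - 51*11) = (6 + 638) - (2 - 561) = 644 - 1*(-559) = 644 + 559 = 1203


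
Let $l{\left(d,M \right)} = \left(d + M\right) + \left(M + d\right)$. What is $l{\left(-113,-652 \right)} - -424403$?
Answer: $422873$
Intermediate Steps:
$l{\left(d,M \right)} = 2 M + 2 d$ ($l{\left(d,M \right)} = \left(M + d\right) + \left(M + d\right) = 2 M + 2 d$)
$l{\left(-113,-652 \right)} - -424403 = \left(2 \left(-652\right) + 2 \left(-113\right)\right) - -424403 = \left(-1304 - 226\right) + 424403 = -1530 + 424403 = 422873$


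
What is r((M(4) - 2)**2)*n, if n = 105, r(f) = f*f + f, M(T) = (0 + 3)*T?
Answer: 1060500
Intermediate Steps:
M(T) = 3*T
r(f) = f + f**2 (r(f) = f**2 + f = f + f**2)
r((M(4) - 2)**2)*n = ((3*4 - 2)**2*(1 + (3*4 - 2)**2))*105 = ((12 - 2)**2*(1 + (12 - 2)**2))*105 = (10**2*(1 + 10**2))*105 = (100*(1 + 100))*105 = (100*101)*105 = 10100*105 = 1060500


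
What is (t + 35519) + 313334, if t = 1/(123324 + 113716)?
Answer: 82692115121/237040 ≈ 3.4885e+5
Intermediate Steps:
t = 1/237040 ≈ 4.2187e-6
(t + 35519) + 313334 = (1/237040 + 35519) + 313334 = 8419423761/237040 + 313334 = 82692115121/237040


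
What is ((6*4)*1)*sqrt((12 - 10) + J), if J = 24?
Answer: 24*sqrt(26) ≈ 122.38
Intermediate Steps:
((6*4)*1)*sqrt((12 - 10) + J) = ((6*4)*1)*sqrt((12 - 10) + 24) = (24*1)*sqrt(2 + 24) = 24*sqrt(26)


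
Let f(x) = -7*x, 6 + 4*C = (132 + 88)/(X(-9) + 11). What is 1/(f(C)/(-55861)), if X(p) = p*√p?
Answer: -14970748/8743 - 33181434*I/8743 ≈ -1712.3 - 3795.2*I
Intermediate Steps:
X(p) = p^(3/2)
C = -3/2 + 11*(11 + 27*I)/170 (C = -3/2 + ((132 + 88)/((-9)^(3/2) + 11))/4 = -3/2 + (220/(-27*I + 11))/4 = -3/2 + (220/(11 - 27*I))/4 = -3/2 + (220*((11 + 27*I)/850))/4 = -3/2 + (22*(11 + 27*I)/85)/4 = -3/2 + 11*(11 + 27*I)/170 ≈ -0.78824 + 1.7471*I)
1/(f(C)/(-55861)) = 1/(-7*(-67/85 + 297*I/170)/(-55861)) = 1/((469/85 - 2079*I/170)*(-1/55861)) = 1/(-469/4748185 + 2079*I/9496370) = 1060953449140*(-469/4748185 - 2079*I/9496370)/61201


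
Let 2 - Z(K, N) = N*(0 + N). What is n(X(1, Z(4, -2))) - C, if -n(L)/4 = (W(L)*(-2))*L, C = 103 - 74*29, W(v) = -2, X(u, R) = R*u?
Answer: 2075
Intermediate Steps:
Z(K, N) = 2 - N² (Z(K, N) = 2 - N*(0 + N) = 2 - N*N = 2 - N²)
C = -2043 (C = 103 - 2146 = -2043)
n(L) = -16*L (n(L) = -4*(-2*(-2))*L = -16*L)
n(X(1, Z(4, -2))) - C = -16*(2 - 1*(-2)²) - 1*(-2043) = -16*(2 - 1*4) + 2043 = -16*(2 - 4) + 2043 = -(-32) + 2043 = -16*(-2) + 2043 = 32 + 2043 = 2075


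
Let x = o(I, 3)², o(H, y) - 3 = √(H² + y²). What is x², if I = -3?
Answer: 1377 + 972*√2 ≈ 2751.6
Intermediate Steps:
o(H, y) = 3 + √(H² + y²)
x = (3 + 3*√2)² (x = (3 + √((-3)² + 3²))² = (3 + √(9 + 9))² = (3 + √18)² = (3 + 3*√2)² ≈ 52.456)
x² = (27 + 18*√2)²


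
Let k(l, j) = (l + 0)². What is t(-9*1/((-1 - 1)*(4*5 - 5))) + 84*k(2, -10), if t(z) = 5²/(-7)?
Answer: 2327/7 ≈ 332.43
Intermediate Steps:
k(l, j) = l²
t(z) = -25/7 (t(z) = 25*(-⅐) = -25/7)
t(-9*1/((-1 - 1)*(4*5 - 5))) + 84*k(2, -10) = -25/7 + 84*2² = -25/7 + 84*4 = -25/7 + 336 = 2327/7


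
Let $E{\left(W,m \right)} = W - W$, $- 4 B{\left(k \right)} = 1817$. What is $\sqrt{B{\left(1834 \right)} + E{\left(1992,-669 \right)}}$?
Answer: $\frac{i \sqrt{1817}}{2} \approx 21.313 i$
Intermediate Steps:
$B{\left(k \right)} = - \frac{1817}{4}$ ($B{\left(k \right)} = \left(- \frac{1}{4}\right) 1817 = - \frac{1817}{4}$)
$E{\left(W,m \right)} = 0$
$\sqrt{B{\left(1834 \right)} + E{\left(1992,-669 \right)}} = \sqrt{- \frac{1817}{4} + 0} = \sqrt{- \frac{1817}{4}} = \frac{i \sqrt{1817}}{2}$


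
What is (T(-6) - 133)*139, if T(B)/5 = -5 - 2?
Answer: -23352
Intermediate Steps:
T(B) = -35 (T(B) = 5*(-5 - 2) = 5*(-7) = -35)
(T(-6) - 133)*139 = (-35 - 133)*139 = -168*139 = -23352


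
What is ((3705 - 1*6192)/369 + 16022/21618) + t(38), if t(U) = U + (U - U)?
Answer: 14181986/443169 ≈ 32.001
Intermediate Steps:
t(U) = U (t(U) = U + 0 = U)
((3705 - 1*6192)/369 + 16022/21618) + t(38) = ((3705 - 1*6192)/369 + 16022/21618) + 38 = ((3705 - 6192)*(1/369) + 16022*(1/21618)) + 38 = (-2487*1/369 + 8011/10809) + 38 = (-829/123 + 8011/10809) + 38 = -2658436/443169 + 38 = 14181986/443169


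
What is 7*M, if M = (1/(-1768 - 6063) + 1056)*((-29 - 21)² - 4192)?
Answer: -97944372540/7831 ≈ -1.2507e+7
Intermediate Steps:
M = -13992053220/7831 (M = (1/(-7831) + 1056)*((-50)² - 4192) = (-1/7831 + 1056)*(2500 - 4192) = (8269535/7831)*(-1692) = -13992053220/7831 ≈ -1.7868e+6)
7*M = 7*(-13992053220/7831) = -97944372540/7831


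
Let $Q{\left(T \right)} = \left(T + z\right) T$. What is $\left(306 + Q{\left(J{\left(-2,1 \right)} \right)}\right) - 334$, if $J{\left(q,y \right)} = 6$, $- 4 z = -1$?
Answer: $\frac{19}{2} \approx 9.5$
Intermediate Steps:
$z = \frac{1}{4}$ ($z = \left(- \frac{1}{4}\right) \left(-1\right) = \frac{1}{4} \approx 0.25$)
$Q{\left(T \right)} = T \left(\frac{1}{4} + T\right)$ ($Q{\left(T \right)} = \left(T + \frac{1}{4}\right) T = \left(\frac{1}{4} + T\right) T = T \left(\frac{1}{4} + T\right)$)
$\left(306 + Q{\left(J{\left(-2,1 \right)} \right)}\right) - 334 = \left(306 + 6 \left(\frac{1}{4} + 6\right)\right) - 334 = \left(306 + 6 \cdot \frac{25}{4}\right) - 334 = \left(306 + \frac{75}{2}\right) - 334 = \frac{687}{2} - 334 = \frac{19}{2}$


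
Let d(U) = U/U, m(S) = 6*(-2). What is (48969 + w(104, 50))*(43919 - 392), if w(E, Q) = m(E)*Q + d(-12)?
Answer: 2105400990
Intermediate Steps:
m(S) = -12
d(U) = 1
w(E, Q) = 1 - 12*Q (w(E, Q) = -12*Q + 1 = 1 - 12*Q)
(48969 + w(104, 50))*(43919 - 392) = (48969 + (1 - 12*50))*(43919 - 392) = (48969 + (1 - 600))*43527 = (48969 - 599)*43527 = 48370*43527 = 2105400990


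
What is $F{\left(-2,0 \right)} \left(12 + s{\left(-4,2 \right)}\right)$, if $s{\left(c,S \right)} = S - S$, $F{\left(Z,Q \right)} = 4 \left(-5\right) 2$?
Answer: $-480$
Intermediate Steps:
$F{\left(Z,Q \right)} = -40$ ($F{\left(Z,Q \right)} = \left(-20\right) 2 = -40$)
$s{\left(c,S \right)} = 0$
$F{\left(-2,0 \right)} \left(12 + s{\left(-4,2 \right)}\right) = - 40 \left(12 + 0\right) = \left(-40\right) 12 = -480$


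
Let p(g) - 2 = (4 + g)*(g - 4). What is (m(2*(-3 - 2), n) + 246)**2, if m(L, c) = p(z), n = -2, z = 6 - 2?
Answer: 61504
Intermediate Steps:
z = 4
p(g) = 2 + (-4 + g)*(4 + g) (p(g) = 2 + (4 + g)*(g - 4) = 2 + (4 + g)*(-4 + g) = 2 + (-4 + g)*(4 + g))
m(L, c) = 2 (m(L, c) = -14 + 4**2 = -14 + 16 = 2)
(m(2*(-3 - 2), n) + 246)**2 = (2 + 246)**2 = 248**2 = 61504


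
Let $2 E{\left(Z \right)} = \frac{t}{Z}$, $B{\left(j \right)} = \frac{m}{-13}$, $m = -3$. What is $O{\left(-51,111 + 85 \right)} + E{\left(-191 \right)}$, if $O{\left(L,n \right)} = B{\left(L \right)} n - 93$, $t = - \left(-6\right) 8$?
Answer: $- \frac{118923}{2483} \approx -47.895$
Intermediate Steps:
$t = 48$ ($t = \left(-1\right) \left(-48\right) = 48$)
$B{\left(j \right)} = \frac{3}{13}$ ($B{\left(j \right)} = - \frac{3}{-13} = \left(-3\right) \left(- \frac{1}{13}\right) = \frac{3}{13}$)
$O{\left(L,n \right)} = -93 + \frac{3 n}{13}$ ($O{\left(L,n \right)} = \frac{3 n}{13} - 93 = -93 + \frac{3 n}{13}$)
$E{\left(Z \right)} = \frac{24}{Z}$ ($E{\left(Z \right)} = \frac{48 \frac{1}{Z}}{2} = \frac{24}{Z}$)
$O{\left(-51,111 + 85 \right)} + E{\left(-191 \right)} = \left(-93 + \frac{3 \left(111 + 85\right)}{13}\right) + \frac{24}{-191} = \left(-93 + \frac{3}{13} \cdot 196\right) + 24 \left(- \frac{1}{191}\right) = \left(-93 + \frac{588}{13}\right) - \frac{24}{191} = - \frac{621}{13} - \frac{24}{191} = - \frac{118923}{2483}$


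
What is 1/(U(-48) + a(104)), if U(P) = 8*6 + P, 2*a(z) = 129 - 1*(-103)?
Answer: 1/116 ≈ 0.0086207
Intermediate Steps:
a(z) = 116 (a(z) = (129 - 1*(-103))/2 = (129 + 103)/2 = (½)*232 = 116)
U(P) = 48 + P
1/(U(-48) + a(104)) = 1/((48 - 48) + 116) = 1/(0 + 116) = 1/116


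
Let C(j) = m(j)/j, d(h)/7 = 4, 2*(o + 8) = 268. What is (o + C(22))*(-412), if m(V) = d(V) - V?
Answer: -572268/11 ≈ -52024.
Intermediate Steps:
o = 126 (o = -8 + (½)*268 = -8 + 134 = 126)
d(h) = 28 (d(h) = 7*4 = 28)
m(V) = 28 - V
C(j) = (28 - j)/j
(o + C(22))*(-412) = (126 + (28 - 1*22)/22)*(-412) = (126 + (28 - 22)/22)*(-412) = (126 + (1/22)*6)*(-412) = (126 + 3/11)*(-412) = (1389/11)*(-412) = -572268/11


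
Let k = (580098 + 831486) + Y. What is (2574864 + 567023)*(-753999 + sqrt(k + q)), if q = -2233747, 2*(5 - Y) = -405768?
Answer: -2368979656113 + 3141887*I*sqrt(619274) ≈ -2.369e+12 + 2.4725e+9*I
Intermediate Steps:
Y = 202889 (Y = 5 - 1/2*(-405768) = 5 + 202884 = 202889)
k = 1614473 (k = (580098 + 831486) + 202889 = 1411584 + 202889 = 1614473)
(2574864 + 567023)*(-753999 + sqrt(k + q)) = (2574864 + 567023)*(-753999 + sqrt(1614473 - 2233747)) = 3141887*(-753999 + sqrt(-619274)) = 3141887*(-753999 + I*sqrt(619274)) = -2368979656113 + 3141887*I*sqrt(619274)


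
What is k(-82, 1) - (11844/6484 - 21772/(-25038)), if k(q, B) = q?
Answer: -1718765483/20293299 ≈ -84.696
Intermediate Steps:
k(-82, 1) - (11844/6484 - 21772/(-25038)) = -82 - (11844/6484 - 21772/(-25038)) = -82 - (11844*(1/6484) - 21772*(-1/25038)) = -82 - (2961/1621 + 10886/12519) = -82 - 1*54714965/20293299 = -82 - 54714965/20293299 = -1718765483/20293299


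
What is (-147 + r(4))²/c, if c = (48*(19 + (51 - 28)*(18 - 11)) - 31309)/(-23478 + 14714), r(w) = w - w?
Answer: 189381276/22669 ≈ 8354.2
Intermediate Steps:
r(w) = 0
c = 22669/8764 (c = (48*(19 + 23*7) - 31309)/(-8764) = (48*(19 + 161) - 31309)*(-1/8764) = (48*180 - 31309)*(-1/8764) = (8640 - 31309)*(-1/8764) = -22669*(-1/8764) = 22669/8764 ≈ 2.5866)
(-147 + r(4))²/c = (-147 + 0)²/(22669/8764) = (-147)²*(8764/22669) = 21609*(8764/22669) = 189381276/22669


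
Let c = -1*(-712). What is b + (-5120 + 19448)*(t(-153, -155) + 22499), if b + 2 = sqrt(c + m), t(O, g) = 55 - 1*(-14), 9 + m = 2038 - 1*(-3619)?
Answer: 323354302 + 2*sqrt(1590) ≈ 3.2335e+8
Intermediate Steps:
m = 5648 (m = -9 + (2038 - 1*(-3619)) = -9 + (2038 + 3619) = -9 + 5657 = 5648)
t(O, g) = 69 (t(O, g) = 55 + 14 = 69)
c = 712
b = -2 + 2*sqrt(1590) (b = -2 + sqrt(712 + 5648) = -2 + sqrt(6360) = -2 + 2*sqrt(1590) ≈ 77.750)
b + (-5120 + 19448)*(t(-153, -155) + 22499) = (-2 + 2*sqrt(1590)) + (-5120 + 19448)*(69 + 22499) = (-2 + 2*sqrt(1590)) + 14328*22568 = (-2 + 2*sqrt(1590)) + 323354304 = 323354302 + 2*sqrt(1590)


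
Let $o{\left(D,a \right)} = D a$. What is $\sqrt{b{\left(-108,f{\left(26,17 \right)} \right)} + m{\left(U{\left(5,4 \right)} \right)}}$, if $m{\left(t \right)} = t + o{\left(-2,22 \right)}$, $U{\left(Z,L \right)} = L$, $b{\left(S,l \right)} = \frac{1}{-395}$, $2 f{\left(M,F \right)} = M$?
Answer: $\frac{i \sqrt{6241395}}{395} \approx 6.3248 i$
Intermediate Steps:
$f{\left(M,F \right)} = \frac{M}{2}$
$b{\left(S,l \right)} = - \frac{1}{395}$
$m{\left(t \right)} = -44 + t$ ($m{\left(t \right)} = t - 44 = -44 + t$)
$\sqrt{b{\left(-108,f{\left(26,17 \right)} \right)} + m{\left(U{\left(5,4 \right)} \right)}} = \sqrt{- \frac{1}{395} + \left(-44 + 4\right)} = \sqrt{- \frac{1}{395} - 40} = \sqrt{- \frac{15801}{395}} = \frac{i \sqrt{6241395}}{395}$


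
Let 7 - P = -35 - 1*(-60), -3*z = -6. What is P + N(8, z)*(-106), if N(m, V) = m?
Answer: -866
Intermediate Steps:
z = 2 (z = -⅓*(-6) = 2)
P = -18 (P = 7 - (-35 - 1*(-60)) = 7 - (-35 + 60) = 7 - 1*25 = 7 - 25 = -18)
P + N(8, z)*(-106) = -18 + 8*(-106) = -18 - 848 = -866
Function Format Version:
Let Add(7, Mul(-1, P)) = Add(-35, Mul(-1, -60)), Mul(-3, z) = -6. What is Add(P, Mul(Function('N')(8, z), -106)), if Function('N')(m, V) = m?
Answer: -866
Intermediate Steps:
z = 2 (z = Mul(Rational(-1, 3), -6) = 2)
P = -18 (P = Add(7, Mul(-1, Add(-35, Mul(-1, -60)))) = Add(7, Mul(-1, Add(-35, 60))) = Add(7, Mul(-1, 25)) = Add(7, -25) = -18)
Add(P, Mul(Function('N')(8, z), -106)) = Add(-18, Mul(8, -106)) = Add(-18, -848) = -866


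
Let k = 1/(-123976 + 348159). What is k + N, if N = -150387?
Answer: -33714208820/224183 ≈ -1.5039e+5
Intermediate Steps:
k = 1/224183 ≈ 4.4606e-6
k + N = 1/224183 - 150387 = -33714208820/224183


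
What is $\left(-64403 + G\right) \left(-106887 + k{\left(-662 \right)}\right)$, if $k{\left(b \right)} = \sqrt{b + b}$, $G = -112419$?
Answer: $18899973114 - 353644 i \sqrt{331} \approx 1.89 \cdot 10^{10} - 6.434 \cdot 10^{6} i$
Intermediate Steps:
$k{\left(b \right)} = \sqrt{2} \sqrt{b}$ ($k{\left(b \right)} = \sqrt{2 b} = \sqrt{2} \sqrt{b}$)
$\left(-64403 + G\right) \left(-106887 + k{\left(-662 \right)}\right) = \left(-64403 - 112419\right) \left(-106887 + \sqrt{2} \sqrt{-662}\right) = - 176822 \left(-106887 + \sqrt{2} i \sqrt{662}\right) = - 176822 \left(-106887 + 2 i \sqrt{331}\right) = 18899973114 - 353644 i \sqrt{331}$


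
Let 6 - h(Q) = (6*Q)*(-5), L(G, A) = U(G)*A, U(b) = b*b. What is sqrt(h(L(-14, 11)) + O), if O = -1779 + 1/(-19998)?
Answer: sqrt(2795307519070)/6666 ≈ 250.81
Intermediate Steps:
U(b) = b**2
L(G, A) = A*G**2 (L(G, A) = G**2*A = A*G**2)
h(Q) = 6 + 30*Q (h(Q) = 6 - 6*Q*(-5) = 6 - (-30)*Q = 6 + 30*Q)
O = -35576443/19998 (O = -1779 - 1/19998 = -35576443/19998 ≈ -1779.0)
sqrt(h(L(-14, 11)) + O) = sqrt((6 + 30*(11*(-14)**2)) - 35576443/19998) = sqrt((6 + 30*(11*196)) - 35576443/19998) = sqrt((6 + 30*2156) - 35576443/19998) = sqrt((6 + 64680) - 35576443/19998) = sqrt(64686 - 35576443/19998) = sqrt(1258014185/19998) = sqrt(2795307519070)/6666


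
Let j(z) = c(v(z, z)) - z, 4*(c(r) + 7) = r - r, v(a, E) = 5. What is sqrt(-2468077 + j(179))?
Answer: I*sqrt(2468263) ≈ 1571.1*I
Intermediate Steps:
c(r) = -7 (c(r) = -7 + (r - r)/4 = -7 + (1/4)*0 = -7 + 0 = -7)
j(z) = -7 - z
sqrt(-2468077 + j(179)) = sqrt(-2468077 + (-7 - 1*179)) = sqrt(-2468077 + (-7 - 179)) = sqrt(-2468077 - 186) = sqrt(-2468263) = I*sqrt(2468263)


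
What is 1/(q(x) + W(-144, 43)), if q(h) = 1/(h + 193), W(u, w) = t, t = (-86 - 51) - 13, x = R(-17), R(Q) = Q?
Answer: -176/26399 ≈ -0.0066669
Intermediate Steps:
x = -17
t = -150 (t = -137 - 13 = -150)
W(u, w) = -150
q(h) = 1/(193 + h)
1/(q(x) + W(-144, 43)) = 1/(1/(193 - 17) - 150) = 1/(1/176 - 150) = 1/(-26399/176) = -176/26399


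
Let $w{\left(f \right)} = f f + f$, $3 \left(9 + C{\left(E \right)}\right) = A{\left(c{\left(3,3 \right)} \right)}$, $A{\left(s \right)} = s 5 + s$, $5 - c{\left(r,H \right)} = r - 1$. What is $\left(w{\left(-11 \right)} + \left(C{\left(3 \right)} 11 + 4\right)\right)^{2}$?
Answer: $6561$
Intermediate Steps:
$c{\left(r,H \right)} = 6 - r$ ($c{\left(r,H \right)} = 5 - \left(r - 1\right) = 5 - \left(-1 + r\right) = 6 - r$)
$A{\left(s \right)} = 6 s$ ($A{\left(s \right)} = 5 s + s = 6 s$)
$C{\left(E \right)} = -3$ ($C{\left(E \right)} = -9 + \frac{6 \left(6 - 3\right)}{3} = -9 + \frac{6 \cdot 3}{3} = -9 + \frac{1}{3} \cdot 18 = -9 + 6 = -3$)
$w{\left(f \right)} = f + f^{2}$ ($w{\left(f \right)} = f^{2} + f = f + f^{2}$)
$\left(w{\left(-11 \right)} + \left(C{\left(3 \right)} 11 + 4\right)\right)^{2} = \left(- 11 \left(1 - 11\right) + \left(\left(-3\right) 11 + 4\right)\right)^{2} = \left(\left(-11\right) \left(-10\right) + \left(-33 + 4\right)\right)^{2} = \left(110 - 29\right)^{2} = 81^{2} = 6561$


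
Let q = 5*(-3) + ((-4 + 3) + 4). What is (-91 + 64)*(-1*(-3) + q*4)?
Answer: 1215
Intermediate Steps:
q = -12 (q = -15 + (-1 + 4) = -15 + 3 = -12)
(-91 + 64)*(-1*(-3) + q*4) = (-91 + 64)*(-1*(-3) - 12*4) = -27*(3 - 48) = -27*(-45) = 1215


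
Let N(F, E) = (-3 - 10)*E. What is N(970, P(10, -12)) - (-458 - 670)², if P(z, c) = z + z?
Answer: -1272644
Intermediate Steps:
P(z, c) = 2*z
N(F, E) = -13*E
N(970, P(10, -12)) - (-458 - 670)² = -26*10 - (-458 - 670)² = -13*20 - 1*(-1128)² = -260 - 1*1272384 = -260 - 1272384 = -1272644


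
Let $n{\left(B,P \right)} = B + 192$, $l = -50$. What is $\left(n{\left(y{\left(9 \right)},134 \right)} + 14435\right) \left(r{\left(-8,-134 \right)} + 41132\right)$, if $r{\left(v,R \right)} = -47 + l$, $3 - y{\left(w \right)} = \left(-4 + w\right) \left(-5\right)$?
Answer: $601367925$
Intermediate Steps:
$y{\left(w \right)} = -17 + 5 w$ ($y{\left(w \right)} = 3 - \left(-4 + w\right) \left(-5\right) = 3 - \left(20 - 5 w\right) = 3 + \left(-20 + 5 w\right) = -17 + 5 w$)
$r{\left(v,R \right)} = -97$ ($r{\left(v,R \right)} = -47 - 50 = -97$)
$n{\left(B,P \right)} = 192 + B$
$\left(n{\left(y{\left(9 \right)},134 \right)} + 14435\right) \left(r{\left(-8,-134 \right)} + 41132\right) = \left(\left(192 + \left(-17 + 5 \cdot 9\right)\right) + 14435\right) \left(-97 + 41132\right) = \left(\left(192 + \left(-17 + 45\right)\right) + 14435\right) 41035 = \left(\left(192 + 28\right) + 14435\right) 41035 = \left(220 + 14435\right) 41035 = 14655 \cdot 41035 = 601367925$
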